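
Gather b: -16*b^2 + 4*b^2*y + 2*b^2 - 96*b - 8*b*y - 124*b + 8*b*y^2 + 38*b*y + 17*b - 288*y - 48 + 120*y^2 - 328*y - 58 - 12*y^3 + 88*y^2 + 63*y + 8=b^2*(4*y - 14) + b*(8*y^2 + 30*y - 203) - 12*y^3 + 208*y^2 - 553*y - 98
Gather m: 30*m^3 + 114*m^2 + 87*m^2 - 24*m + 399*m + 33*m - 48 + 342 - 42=30*m^3 + 201*m^2 + 408*m + 252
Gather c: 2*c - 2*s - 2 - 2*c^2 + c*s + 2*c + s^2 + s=-2*c^2 + c*(s + 4) + s^2 - s - 2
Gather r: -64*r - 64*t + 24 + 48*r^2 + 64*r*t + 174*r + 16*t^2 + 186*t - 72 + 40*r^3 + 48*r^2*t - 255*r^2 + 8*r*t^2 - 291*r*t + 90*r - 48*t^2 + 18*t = 40*r^3 + r^2*(48*t - 207) + r*(8*t^2 - 227*t + 200) - 32*t^2 + 140*t - 48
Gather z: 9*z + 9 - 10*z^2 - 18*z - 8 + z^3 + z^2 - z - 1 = z^3 - 9*z^2 - 10*z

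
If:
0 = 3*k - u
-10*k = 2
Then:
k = -1/5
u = -3/5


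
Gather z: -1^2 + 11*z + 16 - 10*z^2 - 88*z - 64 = -10*z^2 - 77*z - 49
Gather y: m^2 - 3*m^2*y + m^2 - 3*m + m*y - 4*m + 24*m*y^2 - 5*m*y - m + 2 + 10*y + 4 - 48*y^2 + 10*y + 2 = 2*m^2 - 8*m + y^2*(24*m - 48) + y*(-3*m^2 - 4*m + 20) + 8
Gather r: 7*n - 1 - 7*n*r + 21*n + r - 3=28*n + r*(1 - 7*n) - 4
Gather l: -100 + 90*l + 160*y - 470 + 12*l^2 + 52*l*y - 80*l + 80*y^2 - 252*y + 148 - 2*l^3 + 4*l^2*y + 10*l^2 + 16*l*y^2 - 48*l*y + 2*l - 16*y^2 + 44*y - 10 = -2*l^3 + l^2*(4*y + 22) + l*(16*y^2 + 4*y + 12) + 64*y^2 - 48*y - 432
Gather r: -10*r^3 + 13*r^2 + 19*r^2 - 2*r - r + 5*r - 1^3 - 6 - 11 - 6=-10*r^3 + 32*r^2 + 2*r - 24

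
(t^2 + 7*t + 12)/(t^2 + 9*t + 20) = (t + 3)/(t + 5)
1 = 1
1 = 1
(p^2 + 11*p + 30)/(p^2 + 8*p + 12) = (p + 5)/(p + 2)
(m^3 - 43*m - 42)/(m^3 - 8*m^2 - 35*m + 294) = (m + 1)/(m - 7)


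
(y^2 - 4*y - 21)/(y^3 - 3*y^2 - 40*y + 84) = (y + 3)/(y^2 + 4*y - 12)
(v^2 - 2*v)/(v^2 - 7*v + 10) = v/(v - 5)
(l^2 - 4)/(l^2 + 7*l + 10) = (l - 2)/(l + 5)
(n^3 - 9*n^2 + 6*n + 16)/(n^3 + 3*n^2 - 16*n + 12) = (n^2 - 7*n - 8)/(n^2 + 5*n - 6)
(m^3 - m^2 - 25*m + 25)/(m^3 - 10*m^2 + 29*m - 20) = (m + 5)/(m - 4)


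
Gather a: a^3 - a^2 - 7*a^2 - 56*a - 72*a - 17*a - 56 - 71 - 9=a^3 - 8*a^2 - 145*a - 136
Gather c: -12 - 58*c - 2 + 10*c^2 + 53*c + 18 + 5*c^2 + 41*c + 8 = 15*c^2 + 36*c + 12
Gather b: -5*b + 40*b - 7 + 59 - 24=35*b + 28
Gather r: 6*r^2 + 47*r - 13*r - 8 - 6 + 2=6*r^2 + 34*r - 12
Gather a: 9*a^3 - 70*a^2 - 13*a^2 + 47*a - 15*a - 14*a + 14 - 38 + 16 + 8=9*a^3 - 83*a^2 + 18*a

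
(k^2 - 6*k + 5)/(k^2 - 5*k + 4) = (k - 5)/(k - 4)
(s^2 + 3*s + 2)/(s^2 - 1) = (s + 2)/(s - 1)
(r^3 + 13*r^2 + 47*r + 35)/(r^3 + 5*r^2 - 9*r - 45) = (r^2 + 8*r + 7)/(r^2 - 9)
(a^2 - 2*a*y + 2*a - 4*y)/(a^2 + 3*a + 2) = (a - 2*y)/(a + 1)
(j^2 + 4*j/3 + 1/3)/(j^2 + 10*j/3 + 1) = (j + 1)/(j + 3)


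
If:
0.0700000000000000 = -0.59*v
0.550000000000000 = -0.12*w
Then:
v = -0.12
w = -4.58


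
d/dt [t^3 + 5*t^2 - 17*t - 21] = 3*t^2 + 10*t - 17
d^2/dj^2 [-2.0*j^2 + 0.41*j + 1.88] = -4.00000000000000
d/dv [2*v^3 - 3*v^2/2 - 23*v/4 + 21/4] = 6*v^2 - 3*v - 23/4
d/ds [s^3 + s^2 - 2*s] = 3*s^2 + 2*s - 2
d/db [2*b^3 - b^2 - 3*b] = 6*b^2 - 2*b - 3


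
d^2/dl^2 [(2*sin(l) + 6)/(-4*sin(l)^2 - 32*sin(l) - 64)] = (sin(l)^3 - 4*sin(l)^2 - 10*sin(l) - 2)/(2*(sin(l) + 4)^4)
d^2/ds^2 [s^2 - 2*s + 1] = 2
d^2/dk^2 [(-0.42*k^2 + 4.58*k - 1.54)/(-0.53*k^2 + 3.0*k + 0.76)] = (-1.237444*k^3 + 3.61057199999999*k^2 - 25.760544*k + 50.330608)/(0.148877*k^6 - 2.5281*k^5 + 13.669548*k^4 - 19.7496*k^3 - 19.601616*k^2 - 5.1984*k - 0.438976)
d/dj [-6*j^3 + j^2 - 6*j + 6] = -18*j^2 + 2*j - 6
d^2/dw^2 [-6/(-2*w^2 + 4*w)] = 6*(-w*(w - 2) + 4*(w - 1)^2)/(w^3*(w - 2)^3)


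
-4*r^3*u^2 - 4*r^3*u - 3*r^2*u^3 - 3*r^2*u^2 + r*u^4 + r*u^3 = u*(-4*r + u)*(r + u)*(r*u + r)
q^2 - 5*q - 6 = (q - 6)*(q + 1)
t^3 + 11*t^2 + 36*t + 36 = (t + 2)*(t + 3)*(t + 6)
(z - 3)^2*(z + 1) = z^3 - 5*z^2 + 3*z + 9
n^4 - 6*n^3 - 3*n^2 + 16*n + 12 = (n - 6)*(n - 2)*(n + 1)^2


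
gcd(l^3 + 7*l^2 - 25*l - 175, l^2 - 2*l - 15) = l - 5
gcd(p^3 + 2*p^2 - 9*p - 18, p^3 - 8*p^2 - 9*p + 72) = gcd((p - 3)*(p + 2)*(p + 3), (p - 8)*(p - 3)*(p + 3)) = p^2 - 9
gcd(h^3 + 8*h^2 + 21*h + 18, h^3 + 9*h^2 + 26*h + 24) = h^2 + 5*h + 6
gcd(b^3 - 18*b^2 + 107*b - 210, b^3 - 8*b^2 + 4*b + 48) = b - 6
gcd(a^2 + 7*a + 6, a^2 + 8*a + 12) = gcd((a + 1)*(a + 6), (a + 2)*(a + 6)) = a + 6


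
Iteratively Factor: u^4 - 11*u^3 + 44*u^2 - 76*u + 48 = (u - 2)*(u^3 - 9*u^2 + 26*u - 24) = (u - 4)*(u - 2)*(u^2 - 5*u + 6) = (u - 4)*(u - 3)*(u - 2)*(u - 2)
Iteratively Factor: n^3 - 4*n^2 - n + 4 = (n - 4)*(n^2 - 1) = (n - 4)*(n + 1)*(n - 1)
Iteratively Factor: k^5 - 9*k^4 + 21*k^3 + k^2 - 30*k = (k - 5)*(k^4 - 4*k^3 + k^2 + 6*k) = (k - 5)*(k + 1)*(k^3 - 5*k^2 + 6*k) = k*(k - 5)*(k + 1)*(k^2 - 5*k + 6) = k*(k - 5)*(k - 3)*(k + 1)*(k - 2)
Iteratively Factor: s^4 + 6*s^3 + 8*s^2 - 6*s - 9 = (s + 1)*(s^3 + 5*s^2 + 3*s - 9) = (s + 1)*(s + 3)*(s^2 + 2*s - 3) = (s + 1)*(s + 3)^2*(s - 1)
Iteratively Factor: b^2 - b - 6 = (b - 3)*(b + 2)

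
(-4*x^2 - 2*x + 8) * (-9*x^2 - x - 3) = 36*x^4 + 22*x^3 - 58*x^2 - 2*x - 24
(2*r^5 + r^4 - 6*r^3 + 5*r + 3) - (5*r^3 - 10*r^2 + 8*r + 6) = 2*r^5 + r^4 - 11*r^3 + 10*r^2 - 3*r - 3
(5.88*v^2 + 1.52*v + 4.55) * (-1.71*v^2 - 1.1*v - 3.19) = -10.0548*v^4 - 9.0672*v^3 - 28.2097*v^2 - 9.8538*v - 14.5145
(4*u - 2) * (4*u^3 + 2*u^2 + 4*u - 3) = 16*u^4 + 12*u^2 - 20*u + 6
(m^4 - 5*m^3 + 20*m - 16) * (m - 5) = m^5 - 10*m^4 + 25*m^3 + 20*m^2 - 116*m + 80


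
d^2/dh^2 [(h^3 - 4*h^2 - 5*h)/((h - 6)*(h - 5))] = 84/(h^3 - 18*h^2 + 108*h - 216)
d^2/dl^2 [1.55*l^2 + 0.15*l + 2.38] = 3.10000000000000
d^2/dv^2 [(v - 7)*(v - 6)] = 2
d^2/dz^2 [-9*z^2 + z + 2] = -18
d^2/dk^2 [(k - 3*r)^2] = 2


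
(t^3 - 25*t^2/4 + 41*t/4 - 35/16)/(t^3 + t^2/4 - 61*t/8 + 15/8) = (t - 7/2)/(t + 3)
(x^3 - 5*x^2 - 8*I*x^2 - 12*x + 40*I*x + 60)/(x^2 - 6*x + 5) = (x^2 - 8*I*x - 12)/(x - 1)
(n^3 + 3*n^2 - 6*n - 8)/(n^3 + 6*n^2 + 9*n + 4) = (n - 2)/(n + 1)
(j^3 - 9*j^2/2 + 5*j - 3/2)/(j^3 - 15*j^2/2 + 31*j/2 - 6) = (j - 1)/(j - 4)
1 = 1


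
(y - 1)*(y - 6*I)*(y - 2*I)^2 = y^4 - y^3 - 10*I*y^3 - 28*y^2 + 10*I*y^2 + 28*y + 24*I*y - 24*I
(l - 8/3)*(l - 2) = l^2 - 14*l/3 + 16/3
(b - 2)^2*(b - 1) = b^3 - 5*b^2 + 8*b - 4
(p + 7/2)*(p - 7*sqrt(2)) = p^2 - 7*sqrt(2)*p + 7*p/2 - 49*sqrt(2)/2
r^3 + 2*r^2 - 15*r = r*(r - 3)*(r + 5)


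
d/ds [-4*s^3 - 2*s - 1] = -12*s^2 - 2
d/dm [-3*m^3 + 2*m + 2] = 2 - 9*m^2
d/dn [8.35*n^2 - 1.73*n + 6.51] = 16.7*n - 1.73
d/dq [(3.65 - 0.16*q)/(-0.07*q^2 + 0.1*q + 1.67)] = (-0.0112*q^2 + 0.511*q - 0.6322)/(0.0049*q^4 - 0.014*q^3 - 0.2238*q^2 + 0.334*q + 2.7889)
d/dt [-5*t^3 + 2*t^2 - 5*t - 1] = -15*t^2 + 4*t - 5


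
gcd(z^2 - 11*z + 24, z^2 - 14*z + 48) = z - 8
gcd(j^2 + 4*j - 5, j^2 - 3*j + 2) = j - 1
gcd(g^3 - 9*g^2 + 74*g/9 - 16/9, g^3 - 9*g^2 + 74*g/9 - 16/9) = g^3 - 9*g^2 + 74*g/9 - 16/9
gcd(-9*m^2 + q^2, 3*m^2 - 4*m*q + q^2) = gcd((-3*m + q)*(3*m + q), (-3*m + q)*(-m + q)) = -3*m + q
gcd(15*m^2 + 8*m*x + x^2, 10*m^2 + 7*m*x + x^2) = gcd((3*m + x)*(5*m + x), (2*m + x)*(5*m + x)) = 5*m + x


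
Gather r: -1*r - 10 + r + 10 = 0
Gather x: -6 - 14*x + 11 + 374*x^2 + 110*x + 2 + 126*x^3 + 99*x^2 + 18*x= 126*x^3 + 473*x^2 + 114*x + 7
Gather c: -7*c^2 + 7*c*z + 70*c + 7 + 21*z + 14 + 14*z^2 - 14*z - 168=-7*c^2 + c*(7*z + 70) + 14*z^2 + 7*z - 147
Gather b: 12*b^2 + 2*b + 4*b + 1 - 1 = 12*b^2 + 6*b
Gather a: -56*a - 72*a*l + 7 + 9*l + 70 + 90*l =a*(-72*l - 56) + 99*l + 77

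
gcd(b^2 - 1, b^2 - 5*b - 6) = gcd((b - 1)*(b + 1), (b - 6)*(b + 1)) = b + 1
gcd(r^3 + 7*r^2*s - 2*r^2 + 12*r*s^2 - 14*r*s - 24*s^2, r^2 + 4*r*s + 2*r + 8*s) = r + 4*s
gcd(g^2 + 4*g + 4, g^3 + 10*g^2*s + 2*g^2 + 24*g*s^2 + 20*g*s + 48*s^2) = g + 2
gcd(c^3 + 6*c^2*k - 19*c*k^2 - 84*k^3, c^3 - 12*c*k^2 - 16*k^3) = c - 4*k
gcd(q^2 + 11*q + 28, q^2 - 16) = q + 4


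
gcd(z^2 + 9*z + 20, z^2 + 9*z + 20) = z^2 + 9*z + 20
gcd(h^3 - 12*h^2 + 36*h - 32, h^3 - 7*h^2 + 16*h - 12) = h^2 - 4*h + 4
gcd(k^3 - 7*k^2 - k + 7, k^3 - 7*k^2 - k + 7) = k^3 - 7*k^2 - k + 7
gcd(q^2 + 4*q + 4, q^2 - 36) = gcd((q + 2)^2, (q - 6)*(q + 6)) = 1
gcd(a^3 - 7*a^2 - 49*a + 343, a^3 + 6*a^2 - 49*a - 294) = a^2 - 49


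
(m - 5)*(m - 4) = m^2 - 9*m + 20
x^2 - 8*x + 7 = (x - 7)*(x - 1)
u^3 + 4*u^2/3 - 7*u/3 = u*(u - 1)*(u + 7/3)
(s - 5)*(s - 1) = s^2 - 6*s + 5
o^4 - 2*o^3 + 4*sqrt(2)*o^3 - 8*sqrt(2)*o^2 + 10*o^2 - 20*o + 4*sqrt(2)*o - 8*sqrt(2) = (o - 2)*(o + sqrt(2))^2*(o + 2*sqrt(2))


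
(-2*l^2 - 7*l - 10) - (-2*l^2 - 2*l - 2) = -5*l - 8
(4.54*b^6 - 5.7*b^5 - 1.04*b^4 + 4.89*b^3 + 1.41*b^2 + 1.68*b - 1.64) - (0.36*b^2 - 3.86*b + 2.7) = 4.54*b^6 - 5.7*b^5 - 1.04*b^4 + 4.89*b^3 + 1.05*b^2 + 5.54*b - 4.34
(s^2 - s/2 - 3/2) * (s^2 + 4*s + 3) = s^4 + 7*s^3/2 - s^2/2 - 15*s/2 - 9/2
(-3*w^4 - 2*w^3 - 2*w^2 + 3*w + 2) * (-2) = 6*w^4 + 4*w^3 + 4*w^2 - 6*w - 4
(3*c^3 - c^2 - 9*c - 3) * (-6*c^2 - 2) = -18*c^5 + 6*c^4 + 48*c^3 + 20*c^2 + 18*c + 6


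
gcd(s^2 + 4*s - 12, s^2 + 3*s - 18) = s + 6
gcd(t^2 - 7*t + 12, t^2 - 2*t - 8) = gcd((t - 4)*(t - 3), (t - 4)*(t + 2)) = t - 4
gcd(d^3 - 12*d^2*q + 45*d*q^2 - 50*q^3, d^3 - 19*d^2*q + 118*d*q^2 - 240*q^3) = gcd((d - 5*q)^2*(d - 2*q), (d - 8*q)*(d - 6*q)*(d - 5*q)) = -d + 5*q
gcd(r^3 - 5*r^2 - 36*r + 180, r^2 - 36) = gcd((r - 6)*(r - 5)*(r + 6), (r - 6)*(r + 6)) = r^2 - 36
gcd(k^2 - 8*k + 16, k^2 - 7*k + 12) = k - 4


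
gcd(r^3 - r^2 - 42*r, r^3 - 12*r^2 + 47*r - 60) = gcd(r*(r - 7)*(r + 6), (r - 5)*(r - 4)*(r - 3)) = 1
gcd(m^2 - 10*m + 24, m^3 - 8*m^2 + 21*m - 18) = 1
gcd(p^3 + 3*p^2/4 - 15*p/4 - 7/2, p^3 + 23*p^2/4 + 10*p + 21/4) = p^2 + 11*p/4 + 7/4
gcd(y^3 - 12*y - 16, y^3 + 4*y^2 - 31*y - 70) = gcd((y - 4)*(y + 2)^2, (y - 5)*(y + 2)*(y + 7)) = y + 2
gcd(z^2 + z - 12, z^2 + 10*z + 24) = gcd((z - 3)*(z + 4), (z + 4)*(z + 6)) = z + 4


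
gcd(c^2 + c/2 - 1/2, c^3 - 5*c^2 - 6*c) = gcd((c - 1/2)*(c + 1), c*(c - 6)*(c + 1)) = c + 1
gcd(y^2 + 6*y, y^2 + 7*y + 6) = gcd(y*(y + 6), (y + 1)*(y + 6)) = y + 6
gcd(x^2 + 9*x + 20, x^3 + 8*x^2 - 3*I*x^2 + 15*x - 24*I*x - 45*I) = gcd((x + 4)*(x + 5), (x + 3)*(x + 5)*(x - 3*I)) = x + 5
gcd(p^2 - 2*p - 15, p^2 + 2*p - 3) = p + 3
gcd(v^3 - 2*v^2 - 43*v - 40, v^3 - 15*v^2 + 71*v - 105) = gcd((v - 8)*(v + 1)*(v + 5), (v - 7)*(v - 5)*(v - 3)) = 1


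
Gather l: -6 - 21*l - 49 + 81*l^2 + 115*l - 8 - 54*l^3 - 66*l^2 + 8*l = -54*l^3 + 15*l^2 + 102*l - 63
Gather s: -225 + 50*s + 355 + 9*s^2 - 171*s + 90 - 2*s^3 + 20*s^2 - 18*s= -2*s^3 + 29*s^2 - 139*s + 220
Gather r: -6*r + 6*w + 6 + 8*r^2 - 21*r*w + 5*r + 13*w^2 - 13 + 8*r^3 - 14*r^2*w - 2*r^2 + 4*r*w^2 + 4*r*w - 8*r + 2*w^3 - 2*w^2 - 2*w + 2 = 8*r^3 + r^2*(6 - 14*w) + r*(4*w^2 - 17*w - 9) + 2*w^3 + 11*w^2 + 4*w - 5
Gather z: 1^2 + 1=2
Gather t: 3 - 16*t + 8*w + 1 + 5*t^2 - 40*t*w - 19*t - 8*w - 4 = 5*t^2 + t*(-40*w - 35)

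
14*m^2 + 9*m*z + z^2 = (2*m + z)*(7*m + z)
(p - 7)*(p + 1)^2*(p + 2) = p^4 - 3*p^3 - 23*p^2 - 33*p - 14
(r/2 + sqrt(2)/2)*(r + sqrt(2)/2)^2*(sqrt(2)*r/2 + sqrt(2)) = sqrt(2)*r^4/4 + sqrt(2)*r^3/2 + r^3 + 5*sqrt(2)*r^2/8 + 2*r^2 + r/4 + 5*sqrt(2)*r/4 + 1/2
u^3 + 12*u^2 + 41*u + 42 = (u + 2)*(u + 3)*(u + 7)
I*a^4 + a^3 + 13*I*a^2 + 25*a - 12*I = (a - 3*I)*(a - I)*(a + 4*I)*(I*a + 1)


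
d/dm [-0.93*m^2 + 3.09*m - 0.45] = 3.09 - 1.86*m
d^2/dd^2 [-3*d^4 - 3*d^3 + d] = 18*d*(-2*d - 1)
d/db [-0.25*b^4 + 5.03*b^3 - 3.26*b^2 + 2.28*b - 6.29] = -1.0*b^3 + 15.09*b^2 - 6.52*b + 2.28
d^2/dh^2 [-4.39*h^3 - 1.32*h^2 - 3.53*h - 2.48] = -26.34*h - 2.64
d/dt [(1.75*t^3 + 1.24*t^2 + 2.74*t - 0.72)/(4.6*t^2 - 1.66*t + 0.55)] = (8.05*t^4 - 5.81*t^3 - 11.7749*t^2 + 7.988*t + 0.311800000000001)/(21.16*t^4 - 15.272*t^3 + 7.8156*t^2 - 1.826*t + 0.3025)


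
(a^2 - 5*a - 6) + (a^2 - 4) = 2*a^2 - 5*a - 10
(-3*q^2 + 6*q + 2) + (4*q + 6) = -3*q^2 + 10*q + 8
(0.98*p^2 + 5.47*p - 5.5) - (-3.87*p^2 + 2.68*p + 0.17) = 4.85*p^2 + 2.79*p - 5.67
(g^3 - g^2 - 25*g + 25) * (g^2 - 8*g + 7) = g^5 - 9*g^4 - 10*g^3 + 218*g^2 - 375*g + 175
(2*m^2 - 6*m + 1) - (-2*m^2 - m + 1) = 4*m^2 - 5*m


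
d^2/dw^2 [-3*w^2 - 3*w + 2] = -6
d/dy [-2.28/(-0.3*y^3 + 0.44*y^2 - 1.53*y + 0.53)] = (-2.052*y^2 + 2.0064*y - 3.4884)/(0.3*y^3 - 0.44*y^2 + 1.53*y - 0.53)^2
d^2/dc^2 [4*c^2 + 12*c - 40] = 8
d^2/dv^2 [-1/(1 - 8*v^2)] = 16*(24*v^2 + 1)/(8*v^2 - 1)^3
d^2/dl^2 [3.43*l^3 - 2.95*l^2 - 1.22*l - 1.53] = 20.58*l - 5.9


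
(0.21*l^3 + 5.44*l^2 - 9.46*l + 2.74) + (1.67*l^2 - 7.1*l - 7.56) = 0.21*l^3 + 7.11*l^2 - 16.56*l - 4.82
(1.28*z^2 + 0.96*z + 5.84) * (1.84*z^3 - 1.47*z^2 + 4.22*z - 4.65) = 2.3552*z^5 - 0.1152*z^4 + 14.736*z^3 - 10.4856*z^2 + 20.1808*z - 27.156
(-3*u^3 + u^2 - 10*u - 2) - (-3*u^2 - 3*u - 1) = -3*u^3 + 4*u^2 - 7*u - 1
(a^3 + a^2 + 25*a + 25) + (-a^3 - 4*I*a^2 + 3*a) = a^2 - 4*I*a^2 + 28*a + 25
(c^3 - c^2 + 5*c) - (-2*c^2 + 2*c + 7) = c^3 + c^2 + 3*c - 7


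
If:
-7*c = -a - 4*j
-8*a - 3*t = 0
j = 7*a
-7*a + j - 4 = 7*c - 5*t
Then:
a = -12/127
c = -348/889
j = -84/127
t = 32/127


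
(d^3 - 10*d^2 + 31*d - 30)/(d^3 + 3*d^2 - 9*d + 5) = (d^3 - 10*d^2 + 31*d - 30)/(d^3 + 3*d^2 - 9*d + 5)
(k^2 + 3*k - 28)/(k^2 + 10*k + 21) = (k - 4)/(k + 3)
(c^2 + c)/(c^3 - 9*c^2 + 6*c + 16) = c/(c^2 - 10*c + 16)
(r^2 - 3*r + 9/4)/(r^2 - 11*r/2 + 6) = (r - 3/2)/(r - 4)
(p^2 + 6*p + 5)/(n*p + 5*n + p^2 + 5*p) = (p + 1)/(n + p)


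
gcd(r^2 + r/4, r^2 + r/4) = r^2 + r/4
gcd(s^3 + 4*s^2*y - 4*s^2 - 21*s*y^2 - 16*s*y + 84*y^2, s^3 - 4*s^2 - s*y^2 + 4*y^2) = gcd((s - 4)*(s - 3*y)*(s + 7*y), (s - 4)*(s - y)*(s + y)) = s - 4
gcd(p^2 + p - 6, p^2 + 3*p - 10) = p - 2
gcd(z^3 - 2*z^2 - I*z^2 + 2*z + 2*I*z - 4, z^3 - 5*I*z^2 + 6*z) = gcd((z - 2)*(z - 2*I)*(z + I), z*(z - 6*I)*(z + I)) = z + I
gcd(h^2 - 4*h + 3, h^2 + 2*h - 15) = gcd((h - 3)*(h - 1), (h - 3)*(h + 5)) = h - 3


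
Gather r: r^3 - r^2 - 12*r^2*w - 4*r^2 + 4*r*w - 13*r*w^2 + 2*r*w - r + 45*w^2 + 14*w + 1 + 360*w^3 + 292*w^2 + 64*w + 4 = r^3 + r^2*(-12*w - 5) + r*(-13*w^2 + 6*w - 1) + 360*w^3 + 337*w^2 + 78*w + 5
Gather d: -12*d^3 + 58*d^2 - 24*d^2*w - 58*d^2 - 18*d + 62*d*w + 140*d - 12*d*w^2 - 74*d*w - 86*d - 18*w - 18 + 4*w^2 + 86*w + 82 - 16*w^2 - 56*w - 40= -12*d^3 - 24*d^2*w + d*(-12*w^2 - 12*w + 36) - 12*w^2 + 12*w + 24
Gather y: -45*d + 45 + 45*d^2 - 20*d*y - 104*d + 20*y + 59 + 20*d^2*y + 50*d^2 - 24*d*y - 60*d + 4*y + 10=95*d^2 - 209*d + y*(20*d^2 - 44*d + 24) + 114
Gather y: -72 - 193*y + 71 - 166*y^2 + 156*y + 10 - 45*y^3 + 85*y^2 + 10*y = -45*y^3 - 81*y^2 - 27*y + 9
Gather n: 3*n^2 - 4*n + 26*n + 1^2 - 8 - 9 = 3*n^2 + 22*n - 16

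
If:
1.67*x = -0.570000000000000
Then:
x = -0.34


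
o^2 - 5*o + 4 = (o - 4)*(o - 1)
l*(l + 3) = l^2 + 3*l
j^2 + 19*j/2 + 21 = (j + 7/2)*(j + 6)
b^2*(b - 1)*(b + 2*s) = b^4 + 2*b^3*s - b^3 - 2*b^2*s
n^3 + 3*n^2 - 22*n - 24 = (n - 4)*(n + 1)*(n + 6)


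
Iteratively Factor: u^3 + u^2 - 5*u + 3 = (u + 3)*(u^2 - 2*u + 1) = (u - 1)*(u + 3)*(u - 1)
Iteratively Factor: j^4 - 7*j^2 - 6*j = (j + 1)*(j^3 - j^2 - 6*j) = (j + 1)*(j + 2)*(j^2 - 3*j) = j*(j + 1)*(j + 2)*(j - 3)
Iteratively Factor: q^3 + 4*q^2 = (q)*(q^2 + 4*q) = q*(q + 4)*(q)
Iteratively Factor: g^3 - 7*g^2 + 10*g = (g - 2)*(g^2 - 5*g) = g*(g - 2)*(g - 5)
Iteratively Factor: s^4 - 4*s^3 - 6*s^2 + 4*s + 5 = (s - 1)*(s^3 - 3*s^2 - 9*s - 5) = (s - 5)*(s - 1)*(s^2 + 2*s + 1) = (s - 5)*(s - 1)*(s + 1)*(s + 1)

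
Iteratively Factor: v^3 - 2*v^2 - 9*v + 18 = (v - 2)*(v^2 - 9) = (v - 3)*(v - 2)*(v + 3)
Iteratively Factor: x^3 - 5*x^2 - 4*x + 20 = (x - 2)*(x^2 - 3*x - 10) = (x - 5)*(x - 2)*(x + 2)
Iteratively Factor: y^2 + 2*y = (y)*(y + 2)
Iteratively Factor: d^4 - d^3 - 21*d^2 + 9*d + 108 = (d + 3)*(d^3 - 4*d^2 - 9*d + 36) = (d - 4)*(d + 3)*(d^2 - 9) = (d - 4)*(d - 3)*(d + 3)*(d + 3)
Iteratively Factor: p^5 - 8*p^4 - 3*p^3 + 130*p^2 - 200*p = (p - 5)*(p^4 - 3*p^3 - 18*p^2 + 40*p) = (p - 5)*(p - 2)*(p^3 - p^2 - 20*p) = (p - 5)*(p - 2)*(p + 4)*(p^2 - 5*p) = p*(p - 5)*(p - 2)*(p + 4)*(p - 5)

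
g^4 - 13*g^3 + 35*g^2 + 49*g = g*(g - 7)^2*(g + 1)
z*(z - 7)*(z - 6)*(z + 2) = z^4 - 11*z^3 + 16*z^2 + 84*z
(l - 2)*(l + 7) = l^2 + 5*l - 14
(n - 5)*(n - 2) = n^2 - 7*n + 10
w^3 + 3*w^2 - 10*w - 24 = (w - 3)*(w + 2)*(w + 4)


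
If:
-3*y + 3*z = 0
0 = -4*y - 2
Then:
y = -1/2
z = -1/2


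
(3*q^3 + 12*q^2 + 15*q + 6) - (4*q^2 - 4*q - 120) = 3*q^3 + 8*q^2 + 19*q + 126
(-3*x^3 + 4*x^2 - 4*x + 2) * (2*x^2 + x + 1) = -6*x^5 + 5*x^4 - 7*x^3 + 4*x^2 - 2*x + 2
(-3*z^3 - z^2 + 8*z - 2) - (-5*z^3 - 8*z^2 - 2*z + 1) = 2*z^3 + 7*z^2 + 10*z - 3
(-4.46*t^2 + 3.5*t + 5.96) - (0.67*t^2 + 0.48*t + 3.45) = -5.13*t^2 + 3.02*t + 2.51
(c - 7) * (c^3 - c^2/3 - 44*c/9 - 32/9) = c^4 - 22*c^3/3 - 23*c^2/9 + 92*c/3 + 224/9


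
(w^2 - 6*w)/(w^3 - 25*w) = (w - 6)/(w^2 - 25)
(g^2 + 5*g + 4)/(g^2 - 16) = (g + 1)/(g - 4)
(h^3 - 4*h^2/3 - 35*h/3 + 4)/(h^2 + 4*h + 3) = (3*h^2 - 13*h + 4)/(3*(h + 1))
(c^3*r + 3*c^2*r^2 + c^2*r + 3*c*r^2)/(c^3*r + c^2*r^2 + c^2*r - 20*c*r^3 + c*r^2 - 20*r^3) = c*(-c - 3*r)/(-c^2 - c*r + 20*r^2)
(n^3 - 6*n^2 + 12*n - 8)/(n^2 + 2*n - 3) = (n^3 - 6*n^2 + 12*n - 8)/(n^2 + 2*n - 3)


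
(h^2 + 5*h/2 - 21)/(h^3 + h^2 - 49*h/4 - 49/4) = 2*(h + 6)/(2*h^2 + 9*h + 7)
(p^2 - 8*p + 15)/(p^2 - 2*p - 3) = (p - 5)/(p + 1)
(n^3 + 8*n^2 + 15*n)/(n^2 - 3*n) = (n^2 + 8*n + 15)/(n - 3)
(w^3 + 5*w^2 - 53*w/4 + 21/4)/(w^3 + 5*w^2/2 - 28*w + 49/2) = (4*w^2 - 8*w + 3)/(2*(2*w^2 - 9*w + 7))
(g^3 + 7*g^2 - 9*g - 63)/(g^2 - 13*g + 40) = (g^3 + 7*g^2 - 9*g - 63)/(g^2 - 13*g + 40)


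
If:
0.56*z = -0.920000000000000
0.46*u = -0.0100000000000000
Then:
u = -0.02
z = -1.64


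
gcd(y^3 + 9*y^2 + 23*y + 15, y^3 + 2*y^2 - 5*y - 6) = y^2 + 4*y + 3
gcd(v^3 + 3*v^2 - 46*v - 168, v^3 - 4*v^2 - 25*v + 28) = v^2 - 3*v - 28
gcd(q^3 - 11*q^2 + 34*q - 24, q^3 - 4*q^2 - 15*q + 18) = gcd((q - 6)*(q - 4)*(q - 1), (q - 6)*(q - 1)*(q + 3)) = q^2 - 7*q + 6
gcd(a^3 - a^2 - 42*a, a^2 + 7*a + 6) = a + 6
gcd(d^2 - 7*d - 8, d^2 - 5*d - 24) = d - 8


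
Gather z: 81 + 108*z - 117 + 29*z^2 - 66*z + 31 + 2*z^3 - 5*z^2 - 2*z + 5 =2*z^3 + 24*z^2 + 40*z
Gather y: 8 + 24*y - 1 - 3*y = 21*y + 7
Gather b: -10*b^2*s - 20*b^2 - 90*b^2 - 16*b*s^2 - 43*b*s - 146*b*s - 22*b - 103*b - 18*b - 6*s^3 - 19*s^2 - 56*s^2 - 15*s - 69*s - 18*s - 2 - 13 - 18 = b^2*(-10*s - 110) + b*(-16*s^2 - 189*s - 143) - 6*s^3 - 75*s^2 - 102*s - 33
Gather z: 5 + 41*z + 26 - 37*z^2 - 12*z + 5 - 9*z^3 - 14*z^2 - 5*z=-9*z^3 - 51*z^2 + 24*z + 36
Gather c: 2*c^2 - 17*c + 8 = 2*c^2 - 17*c + 8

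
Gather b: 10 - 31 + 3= -18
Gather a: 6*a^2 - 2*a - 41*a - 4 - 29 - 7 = 6*a^2 - 43*a - 40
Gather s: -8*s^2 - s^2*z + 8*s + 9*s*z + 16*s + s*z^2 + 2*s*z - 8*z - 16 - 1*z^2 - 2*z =s^2*(-z - 8) + s*(z^2 + 11*z + 24) - z^2 - 10*z - 16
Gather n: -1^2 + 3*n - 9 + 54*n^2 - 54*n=54*n^2 - 51*n - 10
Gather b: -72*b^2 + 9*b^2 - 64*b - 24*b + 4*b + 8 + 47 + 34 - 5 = -63*b^2 - 84*b + 84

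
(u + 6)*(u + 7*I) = u^2 + 6*u + 7*I*u + 42*I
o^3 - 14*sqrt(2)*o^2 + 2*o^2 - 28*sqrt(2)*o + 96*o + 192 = (o + 2)*(o - 8*sqrt(2))*(o - 6*sqrt(2))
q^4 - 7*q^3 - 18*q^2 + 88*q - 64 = (q - 8)*(q - 2)*(q - 1)*(q + 4)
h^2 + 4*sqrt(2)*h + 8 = (h + 2*sqrt(2))^2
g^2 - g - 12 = (g - 4)*(g + 3)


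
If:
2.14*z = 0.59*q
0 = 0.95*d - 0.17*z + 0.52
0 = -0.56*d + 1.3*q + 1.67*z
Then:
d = -0.56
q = -0.18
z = -0.05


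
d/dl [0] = 0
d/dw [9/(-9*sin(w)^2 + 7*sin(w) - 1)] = 9*(18*sin(w) - 7)*cos(w)/(9*sin(w)^2 - 7*sin(w) + 1)^2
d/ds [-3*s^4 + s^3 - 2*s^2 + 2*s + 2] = -12*s^3 + 3*s^2 - 4*s + 2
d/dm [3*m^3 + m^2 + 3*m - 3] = 9*m^2 + 2*m + 3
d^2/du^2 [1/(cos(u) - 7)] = (sin(u)^2 - 7*cos(u) + 1)/(cos(u) - 7)^3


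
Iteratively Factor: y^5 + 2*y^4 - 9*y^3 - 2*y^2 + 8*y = (y + 4)*(y^4 - 2*y^3 - y^2 + 2*y) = (y - 1)*(y + 4)*(y^3 - y^2 - 2*y) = (y - 2)*(y - 1)*(y + 4)*(y^2 + y) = (y - 2)*(y - 1)*(y + 1)*(y + 4)*(y)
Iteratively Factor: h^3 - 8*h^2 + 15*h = (h - 5)*(h^2 - 3*h) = (h - 5)*(h - 3)*(h)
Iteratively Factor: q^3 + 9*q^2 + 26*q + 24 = (q + 3)*(q^2 + 6*q + 8) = (q + 3)*(q + 4)*(q + 2)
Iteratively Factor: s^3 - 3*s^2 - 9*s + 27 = (s - 3)*(s^2 - 9) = (s - 3)^2*(s + 3)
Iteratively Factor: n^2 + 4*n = (n + 4)*(n)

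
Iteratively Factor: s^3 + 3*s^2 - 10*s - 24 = (s - 3)*(s^2 + 6*s + 8) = (s - 3)*(s + 2)*(s + 4)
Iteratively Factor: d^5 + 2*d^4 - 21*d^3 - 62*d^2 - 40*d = (d - 5)*(d^4 + 7*d^3 + 14*d^2 + 8*d) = (d - 5)*(d + 4)*(d^3 + 3*d^2 + 2*d) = d*(d - 5)*(d + 4)*(d^2 + 3*d + 2) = d*(d - 5)*(d + 2)*(d + 4)*(d + 1)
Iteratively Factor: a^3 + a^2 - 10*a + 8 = (a - 2)*(a^2 + 3*a - 4) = (a - 2)*(a + 4)*(a - 1)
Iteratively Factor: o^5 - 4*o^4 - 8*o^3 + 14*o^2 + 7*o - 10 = (o - 5)*(o^4 + o^3 - 3*o^2 - o + 2) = (o - 5)*(o - 1)*(o^3 + 2*o^2 - o - 2) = (o - 5)*(o - 1)*(o + 2)*(o^2 - 1) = (o - 5)*(o - 1)*(o + 1)*(o + 2)*(o - 1)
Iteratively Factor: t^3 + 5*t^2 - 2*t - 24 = (t - 2)*(t^2 + 7*t + 12) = (t - 2)*(t + 3)*(t + 4)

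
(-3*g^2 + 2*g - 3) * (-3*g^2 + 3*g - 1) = 9*g^4 - 15*g^3 + 18*g^2 - 11*g + 3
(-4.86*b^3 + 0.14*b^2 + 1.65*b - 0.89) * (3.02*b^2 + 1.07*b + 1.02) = -14.6772*b^5 - 4.7774*b^4 + 0.175599999999999*b^3 - 0.7795*b^2 + 0.7307*b - 0.9078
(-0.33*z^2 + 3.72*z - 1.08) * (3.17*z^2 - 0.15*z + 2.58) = -1.0461*z^4 + 11.8419*z^3 - 4.833*z^2 + 9.7596*z - 2.7864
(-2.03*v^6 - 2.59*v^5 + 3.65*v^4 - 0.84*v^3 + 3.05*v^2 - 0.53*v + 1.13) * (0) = 0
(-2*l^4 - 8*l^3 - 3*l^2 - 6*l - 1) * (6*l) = -12*l^5 - 48*l^4 - 18*l^3 - 36*l^2 - 6*l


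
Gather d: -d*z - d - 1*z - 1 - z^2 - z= d*(-z - 1) - z^2 - 2*z - 1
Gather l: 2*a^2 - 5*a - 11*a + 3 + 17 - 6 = 2*a^2 - 16*a + 14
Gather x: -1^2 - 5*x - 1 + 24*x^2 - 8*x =24*x^2 - 13*x - 2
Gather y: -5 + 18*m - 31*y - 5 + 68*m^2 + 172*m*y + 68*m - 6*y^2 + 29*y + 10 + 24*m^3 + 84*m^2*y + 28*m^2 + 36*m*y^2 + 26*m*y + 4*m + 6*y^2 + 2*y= 24*m^3 + 96*m^2 + 36*m*y^2 + 90*m + y*(84*m^2 + 198*m)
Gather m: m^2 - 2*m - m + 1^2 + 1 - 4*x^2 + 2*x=m^2 - 3*m - 4*x^2 + 2*x + 2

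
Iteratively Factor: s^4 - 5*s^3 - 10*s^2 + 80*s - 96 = (s - 3)*(s^3 - 2*s^2 - 16*s + 32) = (s - 3)*(s - 2)*(s^2 - 16) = (s - 4)*(s - 3)*(s - 2)*(s + 4)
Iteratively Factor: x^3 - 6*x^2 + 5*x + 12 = (x + 1)*(x^2 - 7*x + 12) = (x - 4)*(x + 1)*(x - 3)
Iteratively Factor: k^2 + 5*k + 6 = (k + 3)*(k + 2)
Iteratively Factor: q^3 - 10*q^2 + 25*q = (q - 5)*(q^2 - 5*q) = q*(q - 5)*(q - 5)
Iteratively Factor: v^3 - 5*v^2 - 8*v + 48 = (v - 4)*(v^2 - v - 12) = (v - 4)^2*(v + 3)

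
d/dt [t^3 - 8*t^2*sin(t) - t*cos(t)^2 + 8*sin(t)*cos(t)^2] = -8*t^2*cos(t) + 3*t^2 - 16*t*sin(t) + t*sin(2*t) + 2*cos(t) - cos(2*t)/2 + 6*cos(3*t) - 1/2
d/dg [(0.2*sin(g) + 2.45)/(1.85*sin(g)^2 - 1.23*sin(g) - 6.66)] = (-0.37*sin(g)^2 - 9.065*sin(g) + 1.6815)*cos(g)/(3.4225*sin(g)^4 - 4.551*sin(g)^3 - 23.1291*sin(g)^2 + 16.3836*sin(g) + 44.3556)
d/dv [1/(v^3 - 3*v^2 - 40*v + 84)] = (-3*v^2 + 6*v + 40)/(v^3 - 3*v^2 - 40*v + 84)^2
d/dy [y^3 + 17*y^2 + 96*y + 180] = 3*y^2 + 34*y + 96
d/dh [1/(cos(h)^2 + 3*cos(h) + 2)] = (2*cos(h) + 3)*sin(h)/(cos(h)^2 + 3*cos(h) + 2)^2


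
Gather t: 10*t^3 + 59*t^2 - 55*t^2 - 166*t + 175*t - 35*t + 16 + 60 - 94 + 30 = 10*t^3 + 4*t^2 - 26*t + 12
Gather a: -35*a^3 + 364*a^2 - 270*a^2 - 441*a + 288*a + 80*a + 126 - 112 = -35*a^3 + 94*a^2 - 73*a + 14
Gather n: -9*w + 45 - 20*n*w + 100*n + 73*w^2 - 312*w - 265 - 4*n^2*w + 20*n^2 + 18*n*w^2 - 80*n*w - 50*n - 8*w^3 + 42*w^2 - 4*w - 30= n^2*(20 - 4*w) + n*(18*w^2 - 100*w + 50) - 8*w^3 + 115*w^2 - 325*w - 250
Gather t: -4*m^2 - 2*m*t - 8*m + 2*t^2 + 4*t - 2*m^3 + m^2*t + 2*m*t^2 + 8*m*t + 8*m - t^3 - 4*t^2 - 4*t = -2*m^3 - 4*m^2 - t^3 + t^2*(2*m - 2) + t*(m^2 + 6*m)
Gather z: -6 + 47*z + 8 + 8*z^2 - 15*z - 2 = 8*z^2 + 32*z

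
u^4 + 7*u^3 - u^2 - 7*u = u*(u - 1)*(u + 1)*(u + 7)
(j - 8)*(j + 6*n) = j^2 + 6*j*n - 8*j - 48*n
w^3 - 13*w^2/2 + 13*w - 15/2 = (w - 3)*(w - 5/2)*(w - 1)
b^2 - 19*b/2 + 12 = (b - 8)*(b - 3/2)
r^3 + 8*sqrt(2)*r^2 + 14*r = r*(r + sqrt(2))*(r + 7*sqrt(2))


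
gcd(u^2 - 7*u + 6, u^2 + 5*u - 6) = u - 1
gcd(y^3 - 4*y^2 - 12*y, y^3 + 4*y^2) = y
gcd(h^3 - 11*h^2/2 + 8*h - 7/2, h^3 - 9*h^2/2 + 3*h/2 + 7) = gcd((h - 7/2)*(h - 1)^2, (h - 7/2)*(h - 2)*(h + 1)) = h - 7/2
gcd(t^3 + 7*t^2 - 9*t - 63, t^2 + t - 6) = t + 3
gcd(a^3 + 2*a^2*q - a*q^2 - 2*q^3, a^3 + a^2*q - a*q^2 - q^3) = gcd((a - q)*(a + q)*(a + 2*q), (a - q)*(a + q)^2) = -a^2 + q^2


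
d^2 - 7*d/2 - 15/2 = (d - 5)*(d + 3/2)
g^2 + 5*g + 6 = (g + 2)*(g + 3)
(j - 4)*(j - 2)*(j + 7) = j^3 + j^2 - 34*j + 56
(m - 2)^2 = m^2 - 4*m + 4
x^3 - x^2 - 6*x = x*(x - 3)*(x + 2)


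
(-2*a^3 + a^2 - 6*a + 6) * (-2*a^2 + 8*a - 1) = 4*a^5 - 18*a^4 + 22*a^3 - 61*a^2 + 54*a - 6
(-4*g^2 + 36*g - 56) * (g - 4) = -4*g^3 + 52*g^2 - 200*g + 224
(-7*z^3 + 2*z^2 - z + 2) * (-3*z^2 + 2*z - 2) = 21*z^5 - 20*z^4 + 21*z^3 - 12*z^2 + 6*z - 4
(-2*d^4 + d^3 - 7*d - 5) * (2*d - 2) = -4*d^5 + 6*d^4 - 2*d^3 - 14*d^2 + 4*d + 10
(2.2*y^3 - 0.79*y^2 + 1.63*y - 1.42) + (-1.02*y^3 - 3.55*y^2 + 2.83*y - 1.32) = 1.18*y^3 - 4.34*y^2 + 4.46*y - 2.74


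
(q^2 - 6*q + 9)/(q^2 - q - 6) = (q - 3)/(q + 2)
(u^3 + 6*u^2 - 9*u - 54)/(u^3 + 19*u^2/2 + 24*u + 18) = 2*(u^2 - 9)/(2*u^2 + 7*u + 6)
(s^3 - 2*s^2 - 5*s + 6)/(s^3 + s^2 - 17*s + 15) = (s + 2)/(s + 5)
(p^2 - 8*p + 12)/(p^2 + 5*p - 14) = (p - 6)/(p + 7)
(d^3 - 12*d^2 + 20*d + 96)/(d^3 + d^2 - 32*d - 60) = (d - 8)/(d + 5)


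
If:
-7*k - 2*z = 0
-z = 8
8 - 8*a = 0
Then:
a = 1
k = 16/7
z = -8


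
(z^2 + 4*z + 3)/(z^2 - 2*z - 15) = (z + 1)/(z - 5)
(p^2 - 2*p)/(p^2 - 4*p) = (p - 2)/(p - 4)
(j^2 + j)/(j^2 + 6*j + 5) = j/(j + 5)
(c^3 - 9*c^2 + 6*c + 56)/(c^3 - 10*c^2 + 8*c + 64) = (c - 7)/(c - 8)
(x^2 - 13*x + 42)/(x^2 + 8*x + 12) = (x^2 - 13*x + 42)/(x^2 + 8*x + 12)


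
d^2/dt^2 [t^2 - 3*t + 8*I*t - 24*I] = 2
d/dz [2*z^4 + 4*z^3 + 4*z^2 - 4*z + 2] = 8*z^3 + 12*z^2 + 8*z - 4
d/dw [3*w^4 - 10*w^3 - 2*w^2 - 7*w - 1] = 12*w^3 - 30*w^2 - 4*w - 7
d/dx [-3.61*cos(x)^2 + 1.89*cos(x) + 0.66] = (7.22*cos(x) - 1.89)*sin(x)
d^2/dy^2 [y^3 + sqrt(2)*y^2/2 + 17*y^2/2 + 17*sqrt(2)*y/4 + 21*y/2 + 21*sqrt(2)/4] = 6*y + sqrt(2) + 17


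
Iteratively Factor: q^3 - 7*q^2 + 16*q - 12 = (q - 2)*(q^2 - 5*q + 6) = (q - 3)*(q - 2)*(q - 2)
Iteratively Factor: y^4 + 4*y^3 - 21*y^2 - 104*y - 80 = (y - 5)*(y^3 + 9*y^2 + 24*y + 16) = (y - 5)*(y + 4)*(y^2 + 5*y + 4) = (y - 5)*(y + 4)^2*(y + 1)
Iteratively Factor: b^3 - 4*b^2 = (b)*(b^2 - 4*b) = b*(b - 4)*(b)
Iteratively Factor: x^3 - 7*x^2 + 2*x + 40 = (x - 4)*(x^2 - 3*x - 10) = (x - 4)*(x + 2)*(x - 5)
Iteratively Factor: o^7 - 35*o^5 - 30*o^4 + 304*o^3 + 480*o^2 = (o)*(o^6 - 35*o^4 - 30*o^3 + 304*o^2 + 480*o) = o*(o - 5)*(o^5 + 5*o^4 - 10*o^3 - 80*o^2 - 96*o) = o*(o - 5)*(o + 3)*(o^4 + 2*o^3 - 16*o^2 - 32*o) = o*(o - 5)*(o + 2)*(o + 3)*(o^3 - 16*o) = o*(o - 5)*(o + 2)*(o + 3)*(o + 4)*(o^2 - 4*o) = o*(o - 5)*(o - 4)*(o + 2)*(o + 3)*(o + 4)*(o)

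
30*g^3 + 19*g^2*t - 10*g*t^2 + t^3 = (-6*g + t)*(-5*g + t)*(g + t)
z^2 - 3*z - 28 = (z - 7)*(z + 4)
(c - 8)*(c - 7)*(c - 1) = c^3 - 16*c^2 + 71*c - 56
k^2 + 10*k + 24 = (k + 4)*(k + 6)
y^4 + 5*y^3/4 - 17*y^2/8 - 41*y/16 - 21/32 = (y - 3/2)*(y + 1/2)^2*(y + 7/4)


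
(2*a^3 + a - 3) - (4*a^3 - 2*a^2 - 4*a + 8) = -2*a^3 + 2*a^2 + 5*a - 11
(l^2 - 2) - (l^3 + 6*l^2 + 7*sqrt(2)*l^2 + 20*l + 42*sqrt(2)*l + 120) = -l^3 - 7*sqrt(2)*l^2 - 5*l^2 - 42*sqrt(2)*l - 20*l - 122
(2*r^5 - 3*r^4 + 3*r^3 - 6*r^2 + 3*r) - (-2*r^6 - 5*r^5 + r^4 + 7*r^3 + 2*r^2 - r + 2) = 2*r^6 + 7*r^5 - 4*r^4 - 4*r^3 - 8*r^2 + 4*r - 2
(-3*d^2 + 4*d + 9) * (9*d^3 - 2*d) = -27*d^5 + 36*d^4 + 87*d^3 - 8*d^2 - 18*d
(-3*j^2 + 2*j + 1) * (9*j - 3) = -27*j^3 + 27*j^2 + 3*j - 3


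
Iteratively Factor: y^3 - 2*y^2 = (y)*(y^2 - 2*y) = y*(y - 2)*(y)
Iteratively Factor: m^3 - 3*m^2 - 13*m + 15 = (m - 5)*(m^2 + 2*m - 3) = (m - 5)*(m + 3)*(m - 1)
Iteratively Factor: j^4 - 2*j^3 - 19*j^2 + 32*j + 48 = (j - 4)*(j^3 + 2*j^2 - 11*j - 12) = (j - 4)*(j + 4)*(j^2 - 2*j - 3) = (j - 4)*(j - 3)*(j + 4)*(j + 1)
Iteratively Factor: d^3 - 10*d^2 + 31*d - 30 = (d - 5)*(d^2 - 5*d + 6) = (d - 5)*(d - 3)*(d - 2)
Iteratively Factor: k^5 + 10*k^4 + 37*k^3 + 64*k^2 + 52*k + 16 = (k + 2)*(k^4 + 8*k^3 + 21*k^2 + 22*k + 8) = (k + 2)^2*(k^3 + 6*k^2 + 9*k + 4) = (k + 1)*(k + 2)^2*(k^2 + 5*k + 4) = (k + 1)^2*(k + 2)^2*(k + 4)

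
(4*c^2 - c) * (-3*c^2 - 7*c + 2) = -12*c^4 - 25*c^3 + 15*c^2 - 2*c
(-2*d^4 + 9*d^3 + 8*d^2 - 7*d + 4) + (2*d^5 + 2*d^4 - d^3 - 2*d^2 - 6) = 2*d^5 + 8*d^3 + 6*d^2 - 7*d - 2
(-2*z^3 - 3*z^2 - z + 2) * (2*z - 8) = -4*z^4 + 10*z^3 + 22*z^2 + 12*z - 16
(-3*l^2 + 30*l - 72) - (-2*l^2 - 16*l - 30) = -l^2 + 46*l - 42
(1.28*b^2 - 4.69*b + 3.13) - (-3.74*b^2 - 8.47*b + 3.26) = 5.02*b^2 + 3.78*b - 0.13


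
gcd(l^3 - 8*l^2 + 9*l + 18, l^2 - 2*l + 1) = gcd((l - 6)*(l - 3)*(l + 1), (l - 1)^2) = 1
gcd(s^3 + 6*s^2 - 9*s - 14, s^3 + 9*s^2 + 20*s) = 1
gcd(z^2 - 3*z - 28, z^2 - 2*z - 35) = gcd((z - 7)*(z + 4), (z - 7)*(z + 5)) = z - 7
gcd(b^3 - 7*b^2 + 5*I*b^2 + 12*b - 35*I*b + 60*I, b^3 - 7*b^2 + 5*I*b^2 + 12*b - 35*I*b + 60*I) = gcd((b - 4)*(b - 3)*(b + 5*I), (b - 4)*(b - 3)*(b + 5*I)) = b^3 + b^2*(-7 + 5*I) + b*(12 - 35*I) + 60*I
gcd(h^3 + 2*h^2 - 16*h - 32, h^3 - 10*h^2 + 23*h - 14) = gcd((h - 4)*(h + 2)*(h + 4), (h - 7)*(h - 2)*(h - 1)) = 1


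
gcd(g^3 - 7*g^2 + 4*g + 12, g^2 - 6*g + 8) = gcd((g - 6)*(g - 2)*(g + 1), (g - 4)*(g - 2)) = g - 2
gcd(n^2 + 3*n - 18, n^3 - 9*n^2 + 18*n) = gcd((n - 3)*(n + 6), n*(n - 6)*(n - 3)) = n - 3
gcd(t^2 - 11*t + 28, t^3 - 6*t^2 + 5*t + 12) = t - 4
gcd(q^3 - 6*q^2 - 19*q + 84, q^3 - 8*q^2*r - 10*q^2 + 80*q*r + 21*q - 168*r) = q^2 - 10*q + 21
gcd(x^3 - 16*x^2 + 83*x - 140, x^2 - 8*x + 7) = x - 7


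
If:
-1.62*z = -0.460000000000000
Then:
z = 0.28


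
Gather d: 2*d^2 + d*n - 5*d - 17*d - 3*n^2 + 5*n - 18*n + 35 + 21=2*d^2 + d*(n - 22) - 3*n^2 - 13*n + 56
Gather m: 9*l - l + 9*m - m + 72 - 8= 8*l + 8*m + 64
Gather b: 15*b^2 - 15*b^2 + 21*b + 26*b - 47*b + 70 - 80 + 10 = 0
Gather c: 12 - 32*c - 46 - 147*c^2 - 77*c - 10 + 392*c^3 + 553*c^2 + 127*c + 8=392*c^3 + 406*c^2 + 18*c - 36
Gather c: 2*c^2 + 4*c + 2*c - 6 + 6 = 2*c^2 + 6*c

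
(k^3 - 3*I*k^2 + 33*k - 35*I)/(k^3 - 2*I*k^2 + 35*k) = (k - I)/k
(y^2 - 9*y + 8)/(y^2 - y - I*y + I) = (y - 8)/(y - I)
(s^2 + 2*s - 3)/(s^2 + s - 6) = (s - 1)/(s - 2)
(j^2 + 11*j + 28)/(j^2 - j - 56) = (j + 4)/(j - 8)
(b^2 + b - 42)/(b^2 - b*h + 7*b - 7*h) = (b - 6)/(b - h)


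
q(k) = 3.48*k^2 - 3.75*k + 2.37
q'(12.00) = 79.77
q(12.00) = 458.49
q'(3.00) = 17.13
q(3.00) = 22.44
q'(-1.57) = -14.68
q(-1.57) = 16.84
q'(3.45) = 20.26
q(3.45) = 30.85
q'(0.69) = 1.05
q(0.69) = 1.44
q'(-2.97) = -24.42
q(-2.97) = 44.20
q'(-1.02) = -10.85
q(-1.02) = 9.82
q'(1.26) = 5.02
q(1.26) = 3.17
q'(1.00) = 3.21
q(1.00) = 2.10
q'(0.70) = 1.12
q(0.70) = 1.45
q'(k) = 6.96*k - 3.75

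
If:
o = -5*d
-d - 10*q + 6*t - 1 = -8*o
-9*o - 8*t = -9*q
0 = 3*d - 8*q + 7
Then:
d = -123/271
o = 615/271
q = 191/271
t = -477/271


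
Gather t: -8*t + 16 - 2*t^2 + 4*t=-2*t^2 - 4*t + 16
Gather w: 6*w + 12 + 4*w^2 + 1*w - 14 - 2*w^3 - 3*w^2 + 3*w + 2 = -2*w^3 + w^2 + 10*w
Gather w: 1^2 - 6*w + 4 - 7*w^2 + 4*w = -7*w^2 - 2*w + 5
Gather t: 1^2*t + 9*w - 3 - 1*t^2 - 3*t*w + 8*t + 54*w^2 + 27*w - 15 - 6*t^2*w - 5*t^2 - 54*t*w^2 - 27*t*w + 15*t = t^2*(-6*w - 6) + t*(-54*w^2 - 30*w + 24) + 54*w^2 + 36*w - 18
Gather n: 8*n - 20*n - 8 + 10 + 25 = 27 - 12*n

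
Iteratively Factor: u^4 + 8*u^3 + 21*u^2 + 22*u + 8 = (u + 1)*(u^3 + 7*u^2 + 14*u + 8) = (u + 1)*(u + 4)*(u^2 + 3*u + 2) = (u + 1)*(u + 2)*(u + 4)*(u + 1)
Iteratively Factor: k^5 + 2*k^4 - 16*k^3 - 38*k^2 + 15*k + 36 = (k - 1)*(k^4 + 3*k^3 - 13*k^2 - 51*k - 36) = (k - 4)*(k - 1)*(k^3 + 7*k^2 + 15*k + 9) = (k - 4)*(k - 1)*(k + 1)*(k^2 + 6*k + 9) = (k - 4)*(k - 1)*(k + 1)*(k + 3)*(k + 3)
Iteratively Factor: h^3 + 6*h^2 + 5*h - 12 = (h - 1)*(h^2 + 7*h + 12) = (h - 1)*(h + 4)*(h + 3)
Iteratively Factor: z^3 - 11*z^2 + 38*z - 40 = (z - 2)*(z^2 - 9*z + 20) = (z - 5)*(z - 2)*(z - 4)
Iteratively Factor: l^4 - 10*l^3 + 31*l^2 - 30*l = (l - 3)*(l^3 - 7*l^2 + 10*l) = (l - 5)*(l - 3)*(l^2 - 2*l) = l*(l - 5)*(l - 3)*(l - 2)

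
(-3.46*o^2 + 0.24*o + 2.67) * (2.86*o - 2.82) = -9.8956*o^3 + 10.4436*o^2 + 6.9594*o - 7.5294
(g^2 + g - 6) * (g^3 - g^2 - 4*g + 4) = g^5 - 11*g^3 + 6*g^2 + 28*g - 24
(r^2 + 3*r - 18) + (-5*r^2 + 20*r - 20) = -4*r^2 + 23*r - 38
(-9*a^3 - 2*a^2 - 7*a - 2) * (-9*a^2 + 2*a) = 81*a^5 + 59*a^3 + 4*a^2 - 4*a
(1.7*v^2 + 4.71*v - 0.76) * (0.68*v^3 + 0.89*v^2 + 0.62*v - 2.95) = 1.156*v^5 + 4.7158*v^4 + 4.7291*v^3 - 2.7712*v^2 - 14.3657*v + 2.242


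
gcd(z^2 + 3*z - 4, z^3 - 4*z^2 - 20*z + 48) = z + 4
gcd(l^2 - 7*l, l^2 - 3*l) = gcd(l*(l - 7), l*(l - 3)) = l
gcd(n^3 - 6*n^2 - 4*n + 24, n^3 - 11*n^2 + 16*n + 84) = n^2 - 4*n - 12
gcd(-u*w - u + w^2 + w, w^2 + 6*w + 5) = w + 1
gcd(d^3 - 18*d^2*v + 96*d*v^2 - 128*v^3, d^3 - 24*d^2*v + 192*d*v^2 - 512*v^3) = d^2 - 16*d*v + 64*v^2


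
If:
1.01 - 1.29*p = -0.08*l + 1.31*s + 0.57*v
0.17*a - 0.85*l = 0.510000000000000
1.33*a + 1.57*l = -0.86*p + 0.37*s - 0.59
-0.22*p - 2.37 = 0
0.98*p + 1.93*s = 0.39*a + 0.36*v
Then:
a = 7.73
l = 0.95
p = -10.77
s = 8.35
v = 7.09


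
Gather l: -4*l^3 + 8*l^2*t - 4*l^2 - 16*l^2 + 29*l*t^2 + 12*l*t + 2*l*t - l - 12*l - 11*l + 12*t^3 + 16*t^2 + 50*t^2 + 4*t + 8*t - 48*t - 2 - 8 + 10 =-4*l^3 + l^2*(8*t - 20) + l*(29*t^2 + 14*t - 24) + 12*t^3 + 66*t^2 - 36*t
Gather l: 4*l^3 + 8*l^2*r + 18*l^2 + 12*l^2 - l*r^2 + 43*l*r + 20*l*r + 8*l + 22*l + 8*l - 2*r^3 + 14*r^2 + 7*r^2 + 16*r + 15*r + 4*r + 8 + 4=4*l^3 + l^2*(8*r + 30) + l*(-r^2 + 63*r + 38) - 2*r^3 + 21*r^2 + 35*r + 12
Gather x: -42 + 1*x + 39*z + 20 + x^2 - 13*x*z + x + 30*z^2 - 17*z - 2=x^2 + x*(2 - 13*z) + 30*z^2 + 22*z - 24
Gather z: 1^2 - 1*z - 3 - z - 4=-2*z - 6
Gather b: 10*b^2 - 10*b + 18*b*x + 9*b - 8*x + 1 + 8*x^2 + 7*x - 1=10*b^2 + b*(18*x - 1) + 8*x^2 - x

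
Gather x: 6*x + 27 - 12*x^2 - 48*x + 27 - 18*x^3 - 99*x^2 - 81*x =-18*x^3 - 111*x^2 - 123*x + 54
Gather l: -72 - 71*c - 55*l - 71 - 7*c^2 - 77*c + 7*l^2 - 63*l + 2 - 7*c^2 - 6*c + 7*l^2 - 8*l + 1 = -14*c^2 - 154*c + 14*l^2 - 126*l - 140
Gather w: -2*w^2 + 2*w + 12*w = -2*w^2 + 14*w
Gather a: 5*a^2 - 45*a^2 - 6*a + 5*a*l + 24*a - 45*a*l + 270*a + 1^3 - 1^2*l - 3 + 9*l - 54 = -40*a^2 + a*(288 - 40*l) + 8*l - 56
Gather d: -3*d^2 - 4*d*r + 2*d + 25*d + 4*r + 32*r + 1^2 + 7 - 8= -3*d^2 + d*(27 - 4*r) + 36*r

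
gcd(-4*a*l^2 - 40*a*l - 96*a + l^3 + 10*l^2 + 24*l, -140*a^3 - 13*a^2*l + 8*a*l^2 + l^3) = 4*a - l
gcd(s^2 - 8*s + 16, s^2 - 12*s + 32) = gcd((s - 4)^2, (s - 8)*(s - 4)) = s - 4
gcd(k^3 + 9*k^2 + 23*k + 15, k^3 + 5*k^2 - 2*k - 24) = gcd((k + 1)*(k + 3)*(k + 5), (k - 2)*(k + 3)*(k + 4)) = k + 3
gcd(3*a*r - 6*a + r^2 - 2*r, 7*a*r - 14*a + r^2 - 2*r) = r - 2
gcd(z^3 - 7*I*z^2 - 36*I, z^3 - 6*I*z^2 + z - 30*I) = z^2 - I*z + 6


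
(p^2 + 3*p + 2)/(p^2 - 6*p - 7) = (p + 2)/(p - 7)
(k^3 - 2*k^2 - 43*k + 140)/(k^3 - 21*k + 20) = (k^2 + 2*k - 35)/(k^2 + 4*k - 5)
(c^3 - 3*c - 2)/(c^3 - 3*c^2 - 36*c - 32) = (c^2 - c - 2)/(c^2 - 4*c - 32)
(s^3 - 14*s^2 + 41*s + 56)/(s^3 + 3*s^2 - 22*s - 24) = (s^2 - 15*s + 56)/(s^2 + 2*s - 24)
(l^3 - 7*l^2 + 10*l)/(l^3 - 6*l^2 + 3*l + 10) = l/(l + 1)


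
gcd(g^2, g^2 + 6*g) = g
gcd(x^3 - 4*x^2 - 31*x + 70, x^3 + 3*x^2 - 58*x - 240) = x + 5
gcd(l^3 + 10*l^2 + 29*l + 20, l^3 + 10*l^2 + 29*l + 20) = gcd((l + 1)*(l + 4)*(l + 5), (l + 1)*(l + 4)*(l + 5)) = l^3 + 10*l^2 + 29*l + 20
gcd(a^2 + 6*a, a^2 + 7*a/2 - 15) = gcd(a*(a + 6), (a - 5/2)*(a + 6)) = a + 6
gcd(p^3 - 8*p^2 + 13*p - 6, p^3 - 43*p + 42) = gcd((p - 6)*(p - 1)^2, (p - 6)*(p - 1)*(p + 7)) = p^2 - 7*p + 6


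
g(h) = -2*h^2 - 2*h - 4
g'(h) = -4*h - 2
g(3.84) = -41.17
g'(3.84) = -17.36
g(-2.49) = -11.42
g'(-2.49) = 7.96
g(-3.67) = -23.60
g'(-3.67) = 12.68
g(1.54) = -11.82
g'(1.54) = -8.16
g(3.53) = -35.98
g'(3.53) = -16.12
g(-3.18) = -17.86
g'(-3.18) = 10.72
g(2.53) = -21.86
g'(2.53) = -12.12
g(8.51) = -165.86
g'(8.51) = -36.04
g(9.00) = -184.00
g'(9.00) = -38.00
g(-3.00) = -16.00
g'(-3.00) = 10.00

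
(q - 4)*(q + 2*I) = q^2 - 4*q + 2*I*q - 8*I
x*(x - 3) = x^2 - 3*x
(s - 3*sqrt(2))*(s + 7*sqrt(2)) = s^2 + 4*sqrt(2)*s - 42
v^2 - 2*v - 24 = (v - 6)*(v + 4)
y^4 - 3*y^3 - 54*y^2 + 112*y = y*(y - 8)*(y - 2)*(y + 7)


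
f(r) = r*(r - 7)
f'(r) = 2*r - 7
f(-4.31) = 48.75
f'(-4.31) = -15.62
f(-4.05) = 44.75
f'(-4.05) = -15.10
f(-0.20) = 1.44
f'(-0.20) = -7.40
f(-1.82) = 16.05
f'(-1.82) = -10.64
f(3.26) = -12.19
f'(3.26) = -0.48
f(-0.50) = 3.75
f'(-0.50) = -8.00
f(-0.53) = 3.99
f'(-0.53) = -8.06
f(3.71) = -12.21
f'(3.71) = 0.42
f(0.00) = 0.00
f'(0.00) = -7.00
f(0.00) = 0.00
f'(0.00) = -7.00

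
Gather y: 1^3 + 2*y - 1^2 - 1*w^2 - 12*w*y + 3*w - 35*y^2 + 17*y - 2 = -w^2 + 3*w - 35*y^2 + y*(19 - 12*w) - 2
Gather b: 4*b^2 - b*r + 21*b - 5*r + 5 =4*b^2 + b*(21 - r) - 5*r + 5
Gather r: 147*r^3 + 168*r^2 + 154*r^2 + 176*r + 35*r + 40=147*r^3 + 322*r^2 + 211*r + 40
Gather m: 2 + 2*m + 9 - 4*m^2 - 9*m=-4*m^2 - 7*m + 11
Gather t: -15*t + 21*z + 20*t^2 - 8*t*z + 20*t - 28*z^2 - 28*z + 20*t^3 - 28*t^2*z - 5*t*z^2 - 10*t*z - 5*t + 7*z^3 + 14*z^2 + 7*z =20*t^3 + t^2*(20 - 28*z) + t*(-5*z^2 - 18*z) + 7*z^3 - 14*z^2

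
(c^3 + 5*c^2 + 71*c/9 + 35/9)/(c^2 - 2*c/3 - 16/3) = (9*c^3 + 45*c^2 + 71*c + 35)/(3*(3*c^2 - 2*c - 16))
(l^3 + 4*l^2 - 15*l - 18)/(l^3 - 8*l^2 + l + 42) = (l^2 + 7*l + 6)/(l^2 - 5*l - 14)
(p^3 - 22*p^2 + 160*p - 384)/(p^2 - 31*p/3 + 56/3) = 3*(p^2 - 14*p + 48)/(3*p - 7)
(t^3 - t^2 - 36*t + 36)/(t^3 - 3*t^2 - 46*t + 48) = (t - 6)/(t - 8)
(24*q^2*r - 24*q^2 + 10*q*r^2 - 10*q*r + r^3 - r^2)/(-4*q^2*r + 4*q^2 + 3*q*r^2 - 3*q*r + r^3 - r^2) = (-6*q - r)/(q - r)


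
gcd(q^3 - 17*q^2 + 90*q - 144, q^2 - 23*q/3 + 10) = q - 6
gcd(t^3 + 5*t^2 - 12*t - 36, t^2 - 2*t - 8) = t + 2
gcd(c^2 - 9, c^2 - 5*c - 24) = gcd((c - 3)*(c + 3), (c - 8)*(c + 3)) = c + 3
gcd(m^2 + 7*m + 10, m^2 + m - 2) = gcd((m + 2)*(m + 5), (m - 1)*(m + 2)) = m + 2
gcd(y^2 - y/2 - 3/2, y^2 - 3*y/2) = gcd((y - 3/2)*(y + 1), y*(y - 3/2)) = y - 3/2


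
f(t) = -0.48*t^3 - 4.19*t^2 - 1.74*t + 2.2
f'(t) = -1.44*t^2 - 8.38*t - 1.74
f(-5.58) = -35.16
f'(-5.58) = 0.18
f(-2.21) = -9.24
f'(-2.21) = 9.75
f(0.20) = 1.68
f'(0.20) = -3.47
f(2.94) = -51.33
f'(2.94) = -38.82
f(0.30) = 1.29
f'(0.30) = -4.38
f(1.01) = -4.33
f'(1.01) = -11.67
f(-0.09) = 2.32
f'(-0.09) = -1.00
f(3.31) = -66.87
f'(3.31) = -45.25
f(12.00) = -1451.48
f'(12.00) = -309.66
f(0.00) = 2.20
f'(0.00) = -1.74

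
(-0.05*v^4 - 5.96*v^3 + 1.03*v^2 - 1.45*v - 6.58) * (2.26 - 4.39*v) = 0.2195*v^5 + 26.0514*v^4 - 17.9913*v^3 + 8.6933*v^2 + 25.6092*v - 14.8708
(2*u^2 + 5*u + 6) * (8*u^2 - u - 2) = 16*u^4 + 38*u^3 + 39*u^2 - 16*u - 12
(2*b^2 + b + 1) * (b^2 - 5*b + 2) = 2*b^4 - 9*b^3 - 3*b + 2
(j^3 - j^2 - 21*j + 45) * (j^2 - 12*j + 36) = j^5 - 13*j^4 + 27*j^3 + 261*j^2 - 1296*j + 1620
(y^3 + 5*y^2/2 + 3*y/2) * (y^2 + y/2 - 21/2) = y^5 + 3*y^4 - 31*y^3/4 - 51*y^2/2 - 63*y/4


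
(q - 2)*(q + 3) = q^2 + q - 6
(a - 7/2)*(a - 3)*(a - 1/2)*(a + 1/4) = a^4 - 27*a^3/4 + 12*a^2 - 29*a/16 - 21/16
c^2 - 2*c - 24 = (c - 6)*(c + 4)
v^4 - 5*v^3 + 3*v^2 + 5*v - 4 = (v - 4)*(v - 1)^2*(v + 1)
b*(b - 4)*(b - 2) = b^3 - 6*b^2 + 8*b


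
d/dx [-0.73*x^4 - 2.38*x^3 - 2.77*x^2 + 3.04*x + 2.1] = -2.92*x^3 - 7.14*x^2 - 5.54*x + 3.04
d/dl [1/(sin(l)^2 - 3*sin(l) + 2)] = (3 - 2*sin(l))*cos(l)/(sin(l)^2 - 3*sin(l) + 2)^2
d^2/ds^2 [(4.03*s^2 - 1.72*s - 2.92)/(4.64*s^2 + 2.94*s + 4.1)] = (-184.01312*s^3 - 837.198912*s^2 - 42.673152*s + 237.575896)/(99.897344*s^6 + 189.891072*s^5 + 385.132992*s^4 + 360.995544*s^3 + 340.31148*s^2 + 148.2642*s + 68.921)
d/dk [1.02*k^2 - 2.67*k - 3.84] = 2.04*k - 2.67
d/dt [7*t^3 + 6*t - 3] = 21*t^2 + 6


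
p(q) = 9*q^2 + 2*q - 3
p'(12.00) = 218.00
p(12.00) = 1317.00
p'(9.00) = 164.00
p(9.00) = 744.00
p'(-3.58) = -62.44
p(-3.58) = 105.19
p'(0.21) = 5.78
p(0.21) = -2.18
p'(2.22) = 41.96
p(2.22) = 45.80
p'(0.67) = 14.06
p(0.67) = 2.38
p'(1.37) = 26.66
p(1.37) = 16.63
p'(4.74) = 87.32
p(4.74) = 208.69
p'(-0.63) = -9.34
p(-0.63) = -0.69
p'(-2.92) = -50.56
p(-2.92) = 67.90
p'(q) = 18*q + 2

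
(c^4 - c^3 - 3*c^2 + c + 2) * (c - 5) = c^5 - 6*c^4 + 2*c^3 + 16*c^2 - 3*c - 10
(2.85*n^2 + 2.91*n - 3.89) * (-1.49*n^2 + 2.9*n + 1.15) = -4.2465*n^4 + 3.9291*n^3 + 17.5126*n^2 - 7.9345*n - 4.4735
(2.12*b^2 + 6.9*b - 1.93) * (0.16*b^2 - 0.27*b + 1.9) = 0.3392*b^4 + 0.5316*b^3 + 1.8562*b^2 + 13.6311*b - 3.667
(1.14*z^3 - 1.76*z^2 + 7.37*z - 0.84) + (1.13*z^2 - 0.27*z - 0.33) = 1.14*z^3 - 0.63*z^2 + 7.1*z - 1.17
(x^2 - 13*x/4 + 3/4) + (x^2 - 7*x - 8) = 2*x^2 - 41*x/4 - 29/4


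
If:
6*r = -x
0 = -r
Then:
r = 0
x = 0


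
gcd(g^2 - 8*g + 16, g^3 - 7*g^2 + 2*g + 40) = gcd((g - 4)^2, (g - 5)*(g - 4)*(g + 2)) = g - 4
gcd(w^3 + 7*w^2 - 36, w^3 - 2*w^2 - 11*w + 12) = w + 3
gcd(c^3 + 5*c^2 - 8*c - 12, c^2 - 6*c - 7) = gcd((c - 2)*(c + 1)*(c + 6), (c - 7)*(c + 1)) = c + 1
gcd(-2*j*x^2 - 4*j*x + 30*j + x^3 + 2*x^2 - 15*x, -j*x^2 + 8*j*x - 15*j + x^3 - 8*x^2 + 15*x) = x - 3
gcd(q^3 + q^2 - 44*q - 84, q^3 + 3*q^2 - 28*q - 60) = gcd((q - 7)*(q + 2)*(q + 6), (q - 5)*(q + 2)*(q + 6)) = q^2 + 8*q + 12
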